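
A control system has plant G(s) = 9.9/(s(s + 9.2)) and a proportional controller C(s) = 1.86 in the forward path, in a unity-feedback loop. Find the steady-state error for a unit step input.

0

The open loop C(s)G(s) has a pole at the origin (type 1), so the static position error constant is infinite and e_ss = 1/(1+∞) = 0.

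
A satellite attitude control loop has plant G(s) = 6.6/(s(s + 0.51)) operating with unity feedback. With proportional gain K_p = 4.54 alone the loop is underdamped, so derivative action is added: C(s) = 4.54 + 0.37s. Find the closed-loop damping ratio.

ζ = 0.27

Forward path: (4.54 + 0.37s)·6.6/(s(s+0.51)). The closed-loop characteristic equation is s² + (0.51 + 6.6·0.37)s + 6.6·4.54 = 0.
That is s² + 2.952s + 29.96 = 0, so ω_n = 5.474 rad/s and ζ = 2.952/(2·5.474) = 0.2696.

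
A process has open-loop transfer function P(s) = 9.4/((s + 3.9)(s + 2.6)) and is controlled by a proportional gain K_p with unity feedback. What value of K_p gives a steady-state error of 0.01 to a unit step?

K_p = 107

For a type-0 loop with proportional control, e_ss = 1/(1 + K_p·P(0)).
P(0) = 0.927. Require 1/(1 + K_p·0.927) = 0.01, so 1 + 0.927·K_p = 100.
K_p = (100 − 1)/0.927 = 107.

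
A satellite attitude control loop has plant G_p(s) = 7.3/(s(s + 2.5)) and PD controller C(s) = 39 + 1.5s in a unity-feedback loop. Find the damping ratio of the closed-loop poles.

Forward path: (39 + 1.5s)·7.3/(s(s+2.5)). The closed-loop characteristic equation is s² + (2.5 + 7.3·1.5)s + 7.3·39 = 0.
That is s² + 13.45s + 284.7 = 0, so ω_n = 16.87 rad/s and ζ = 13.45/(2·16.87) = 0.3986.

ζ = 0.399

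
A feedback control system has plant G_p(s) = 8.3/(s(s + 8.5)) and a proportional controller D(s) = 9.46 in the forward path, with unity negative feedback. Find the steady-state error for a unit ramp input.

The loop has one pole at the origin (type 1). Velocity error constant K_v = lim_{s→0} s·D(s)G_p(s) = 9.46·8.3/8.5 = 9.237.
Steady-state error to a unit ramp: e_ss = 1/K_v = 0.108.

0.108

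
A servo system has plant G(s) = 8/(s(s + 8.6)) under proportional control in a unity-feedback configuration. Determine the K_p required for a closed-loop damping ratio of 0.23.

Closed-loop characteristic equation: s² + 8.6s + K_p·8 = 0.
So ω_n = √(8K_p) and 2ζω_n = 8.6, giving ζ = 8.6/(2√(8K_p)).
Setting ζ = 0.23: √(8K_p) = 8.6/(2·0.23) = 18.7, so K_p = 349.5/8 = 43.7.

K_p = 43.7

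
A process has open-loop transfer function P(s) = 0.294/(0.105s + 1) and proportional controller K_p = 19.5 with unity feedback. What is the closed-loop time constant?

τ = 0.0156 s

Closed loop: T(s) = K_p·P/(1+K_p·P) = 5.733/(0.105s + 1 + 5.733), with pole at s = −(1 + 5.733)/0.105 = −64.12.
Closed-loop time constant τ = 1/64.12 = 0.0156 s.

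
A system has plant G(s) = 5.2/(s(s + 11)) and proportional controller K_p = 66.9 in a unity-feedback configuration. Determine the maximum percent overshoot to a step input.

37.9%

From 1 + K_pG(s) = 0: s² + 11s + 347.9 = 0 ⇒ ω_n = 18.65, ζ = 0.2949.
%OS = 100·exp(−πζ/√(1−ζ²)) = 100·exp(−π·0.2949/√0.913) = 37.9%.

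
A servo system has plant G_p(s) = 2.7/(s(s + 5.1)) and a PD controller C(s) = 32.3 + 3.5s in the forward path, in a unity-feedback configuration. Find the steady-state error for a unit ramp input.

The loop has one pole at the origin (type 1). Velocity error constant K_v = lim_{s→0} s·C(s)G_p(s) = 32.3·2.7/5.1 = 17.1.
Steady-state error to a unit ramp: e_ss = 1/K_v = 0.0585.

0.0585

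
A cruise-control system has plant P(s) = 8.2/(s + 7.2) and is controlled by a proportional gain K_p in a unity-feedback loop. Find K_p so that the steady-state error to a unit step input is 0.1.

Steady-state error for a unit step on this type-0 loop is 1/(1 + K_p·P(0)).
P(0) = 1.139. Require 1/(1 + K_p·1.139) = 0.1, so 1 + 1.139·K_p = 10.
K_p = (10 − 1)/1.139 = 7.9.

K_p = 7.9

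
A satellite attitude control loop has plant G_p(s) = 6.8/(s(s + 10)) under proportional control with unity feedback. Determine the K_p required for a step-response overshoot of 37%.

From %OS = 100·exp(−πζ/√(1−ζ²)) = 37%, ζ = −ln(0.37)/√(π²+ln²(0.37)) = 0.3017.
Characteristic equation s² + 10s + 6.8K_p = 0 gives ζ = 10/(2√(6.8K_p)).
Setting ζ = 0.3017: √(6.8K_p) = 10/(2·0.3017) = 16.57, so K_p = 274.6/6.8 = 40.4.

K_p = 40.4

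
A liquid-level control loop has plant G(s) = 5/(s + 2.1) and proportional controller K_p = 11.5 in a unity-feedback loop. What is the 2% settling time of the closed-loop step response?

T_s ≈ 0.0671 s

Closed-loop transfer function: T(s) = K_p·G(s)/(1 + K_p·G(s)) = 57.5/(s + 2.1 + 57.5) = 57.5/(s + 59.6).
Time constant τ = 1/59.6 = 0.01678 s, so the 2% settling time is about 4τ = 0.0671 s.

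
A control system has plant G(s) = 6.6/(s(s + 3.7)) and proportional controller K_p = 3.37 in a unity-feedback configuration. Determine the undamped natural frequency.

ω_n = 4.72 rad/s

1 + K_p·G(s) = 0 gives s² + 3.7s + 22.24 = 0.
Matching s² + 2ζω_n s + ω_n²: ω_n = √22.24 = 4.716 rad/s and 2ζω_n = 3.7, so ζ = 3.7/(2·4.716) = 0.392.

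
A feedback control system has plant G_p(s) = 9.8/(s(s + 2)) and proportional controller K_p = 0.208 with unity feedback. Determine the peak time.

Closed-loop characteristic equation: s² + 2s + 2.038 = 0, so ω_n = 1.428 rad/s and ζ = 2/(2·1.428) = 0.7004.
Damped frequency ω_d = ω_n√(1−ζ²) = 1.019 rad/s, so peak time T_p = π/ω_d = 3.08 s.

T_p = 3.08 s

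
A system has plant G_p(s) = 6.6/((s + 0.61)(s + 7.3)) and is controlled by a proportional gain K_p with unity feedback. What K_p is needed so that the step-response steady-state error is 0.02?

Steady-state error for a unit step on this type-0 loop is 1/(1 + K_p·G_p(0)).
G_p(0) = 1.482. Require 1/(1 + K_p·1.482) = 0.02, so 1 + 1.482·K_p = 50.
K_p = (50 − 1)/1.482 = 33.1.

K_p = 33.1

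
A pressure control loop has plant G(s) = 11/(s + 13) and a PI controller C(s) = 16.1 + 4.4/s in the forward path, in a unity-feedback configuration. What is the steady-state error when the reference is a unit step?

0

The open loop C(s)G(s) has a pole at the origin (type 1), so the static position error constant is infinite and e_ss = 1/(1+∞) = 0.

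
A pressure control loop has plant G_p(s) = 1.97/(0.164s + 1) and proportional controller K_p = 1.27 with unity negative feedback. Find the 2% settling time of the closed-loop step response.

T_s ≈ 0.187 s

Closed loop: T(s) = K_p·G_p/(1+K_p·G_p) = 2.502/(0.164s + 1 + 2.502), with pole at s = −(1 + 2.502)/0.164 = −21.35.
τ = 1/21.35 = 0.04683 s, so 2% settling time ≈ 4τ = 0.187 s.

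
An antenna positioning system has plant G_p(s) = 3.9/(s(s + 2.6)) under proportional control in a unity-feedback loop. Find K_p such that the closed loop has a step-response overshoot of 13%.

From %OS = 100·exp(−πζ/√(1−ζ²)) = 13%, ζ = −ln(0.13)/√(π²+ln²(0.13)) = 0.5446.
Characteristic equation s² + 2.6s + 3.9K_p = 0 gives ζ = 2.6/(2√(3.9K_p)).
Setting ζ = 0.5446: √(3.9K_p) = 2.6/(2·0.5446) = 2.387, so K_p = 5.697/3.9 = 1.46.

K_p = 1.46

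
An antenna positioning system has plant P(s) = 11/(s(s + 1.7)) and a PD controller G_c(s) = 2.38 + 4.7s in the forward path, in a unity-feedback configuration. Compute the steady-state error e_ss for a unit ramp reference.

The loop has one pole at the origin (type 1). Velocity error constant K_v = lim_{s→0} s·G_c(s)P(s) = 2.38·11/1.7 = 15.4.
Steady-state error to a unit ramp: e_ss = 1/K_v = 0.0649.

0.0649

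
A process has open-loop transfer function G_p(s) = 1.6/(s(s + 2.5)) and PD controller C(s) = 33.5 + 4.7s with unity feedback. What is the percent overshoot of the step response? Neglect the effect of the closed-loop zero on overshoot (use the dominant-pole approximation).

5.24%

Forward path: (33.5 + 4.7s)·1.6/(s(s+2.5)). The closed-loop characteristic equation is s² + (2.5 + 1.6·4.7)s + 1.6·33.5 = 0.
That is s² + 10.02s + 53.6 = 0, so ω_n = 7.321 rad/s and ζ = 10.02/(2·7.321) = 0.6843.
%OS = 100·exp(−πζ/√(1−ζ²)) = 5.24%.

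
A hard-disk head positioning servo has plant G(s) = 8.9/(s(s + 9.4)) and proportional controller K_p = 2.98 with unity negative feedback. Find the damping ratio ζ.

The closed-loop denominator is s(s+9.4) + 2.98·8.9 = s² + 9.4s + 26.52.
So ω_n² = 26.52 ⇒ ω_n = 5.15 rad/s, and ζ = 9.4/(2ω_n) = 0.913.

ζ = 0.913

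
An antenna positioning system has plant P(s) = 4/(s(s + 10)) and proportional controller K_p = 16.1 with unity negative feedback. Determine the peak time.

From 1 + K_pP(s) = 0: s² + 10s + 64.4 = 0 ⇒ ω_n = 8.025, ζ = 0.6231.
Damped frequency ω_d = ω_n√(1−ζ²) = 6.277 rad/s, so peak time T_p = π/ω_d = 0.5 s.

T_p = 0.5 s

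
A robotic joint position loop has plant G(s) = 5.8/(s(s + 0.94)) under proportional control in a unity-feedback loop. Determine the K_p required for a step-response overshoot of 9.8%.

From %OS = 100·exp(−πζ/√(1−ζ²)) = 9.8%, ζ = −ln(0.098)/√(π²+ln²(0.098)) = 0.5945.
Characteristic equation s² + 0.94s + 5.8K_p = 0 gives ζ = 0.94/(2√(5.8K_p)).
Setting ζ = 0.5945: √(5.8K_p) = 0.94/(2·0.5945) = 0.7906, so K_p = 0.625/5.8 = 0.108.

K_p = 0.108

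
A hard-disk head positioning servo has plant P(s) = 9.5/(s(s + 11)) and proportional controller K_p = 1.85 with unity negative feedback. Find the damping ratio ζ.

ζ = 1.31

With unity feedback the closed-loop characteristic equation is s² + 11s + 1.85·9.5 = s² + 11s + 17.57 = 0.
So ω_n² = 17.57 ⇒ ω_n = 4.192 rad/s, and ζ = 11/(2ω_n) = 1.31.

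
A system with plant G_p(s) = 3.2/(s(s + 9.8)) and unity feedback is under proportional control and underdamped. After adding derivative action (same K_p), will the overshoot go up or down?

With PD the characteristic equation becomes s² + (a + K·K_d)s + K·K_p = 0; the damping term grows, ζ rises, overshoot falls.

decrease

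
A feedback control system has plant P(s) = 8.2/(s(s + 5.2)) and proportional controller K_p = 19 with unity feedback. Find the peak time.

The closed-loop denominator s² + 5.2s + 155.8 gives ω_n = √155.8 = 12.48 and ζ = 5.2/(2ω_n) = 0.2083.
Damped frequency ω_d = ω_n√(1−ζ²) = 12.21 rad/s, so peak time T_p = π/ω_d = 0.257 s.

T_p = 0.257 s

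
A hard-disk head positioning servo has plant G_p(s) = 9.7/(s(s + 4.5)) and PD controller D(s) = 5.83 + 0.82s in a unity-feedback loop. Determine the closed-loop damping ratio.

ζ = 0.828

Forward path: (5.83 + 0.82s)·9.7/(s(s+4.5)). The closed-loop characteristic equation is s² + (4.5 + 9.7·0.82)s + 9.7·5.83 = 0.
That is s² + 12.45s + 56.55 = 0, so ω_n = 7.52 rad/s and ζ = 12.45/(2·7.52) = 0.8281.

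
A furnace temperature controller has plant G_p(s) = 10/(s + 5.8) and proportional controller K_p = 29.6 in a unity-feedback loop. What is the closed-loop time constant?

Closed-loop transfer function: T(s) = K_p·G_p(s)/(1 + K_p·G_p(s)) = 296/(s + 5.8 + 296) = 296/(s + 301.8).
Time constant τ = 1/301.8 = 0.00331 s.

τ = 0.00331 s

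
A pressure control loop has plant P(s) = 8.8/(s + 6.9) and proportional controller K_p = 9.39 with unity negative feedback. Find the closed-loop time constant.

Closed-loop transfer function: T(s) = K_p·P(s)/(1 + K_p·P(s)) = 82.63/(s + 6.9 + 82.63) = 82.63/(s + 89.53).
Time constant τ = 1/89.53 = 0.0112 s.

τ = 0.0112 s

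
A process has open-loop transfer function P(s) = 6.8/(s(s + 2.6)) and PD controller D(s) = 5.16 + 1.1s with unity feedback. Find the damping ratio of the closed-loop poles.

Forward path: (5.16 + 1.1s)·6.8/(s(s+2.6)). The closed-loop characteristic equation is s² + (2.6 + 6.8·1.1)s + 6.8·5.16 = 0.
That is s² + 10.08s + 35.09 = 0, so ω_n = 5.924 rad/s and ζ = 10.08/(2·5.924) = 0.8508.

ζ = 0.851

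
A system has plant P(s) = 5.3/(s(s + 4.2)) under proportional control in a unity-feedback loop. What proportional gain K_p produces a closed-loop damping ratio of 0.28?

K_p = 10.6

Closed-loop characteristic equation: s² + 4.2s + K_p·5.3 = 0.
So ω_n = √(5.3K_p) and 2ζω_n = 4.2, giving ζ = 4.2/(2√(5.3K_p)).
Setting ζ = 0.28: √(5.3K_p) = 4.2/(2·0.28) = 7.5, so K_p = 56.25/5.3 = 10.6.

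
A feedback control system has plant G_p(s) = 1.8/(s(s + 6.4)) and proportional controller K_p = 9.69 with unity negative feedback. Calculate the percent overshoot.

2.36%

Closed-loop characteristic equation: s² + 6.4s + 17.44 = 0, so ω_n = 4.176 rad/s and ζ = 6.4/(2·4.176) = 0.7662.
%OS = 100·exp(−πζ/√(1−ζ²)) = 100·exp(−π·0.7662/√0.4129) = 2.36%.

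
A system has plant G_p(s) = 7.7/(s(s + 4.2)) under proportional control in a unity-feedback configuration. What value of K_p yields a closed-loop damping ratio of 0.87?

Closed-loop characteristic equation: s² + 4.2s + K_p·7.7 = 0.
So ω_n = √(7.7K_p) and 2ζω_n = 4.2, giving ζ = 4.2/(2√(7.7K_p)).
Setting ζ = 0.87: √(7.7K_p) = 4.2/(2·0.87) = 2.414, so K_p = 5.826/7.7 = 0.757.

K_p = 0.757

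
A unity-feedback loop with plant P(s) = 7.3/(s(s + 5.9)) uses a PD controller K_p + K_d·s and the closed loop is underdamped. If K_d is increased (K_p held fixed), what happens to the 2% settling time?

Characteristic equation s² + (5.9 + 7.3K_d)s + 7.3K_p = 0: raising K_d increases ζω_n = (5.9+7.3K_d)/2 while the loop stays underdamped, so T_s ≈ 4/(ζω_n) decreases.

decrease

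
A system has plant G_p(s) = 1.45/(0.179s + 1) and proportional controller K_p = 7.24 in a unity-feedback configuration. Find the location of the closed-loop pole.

Closed loop: T(s) = K_p·G_p/(1+K_p·G_p) = 10.5/(0.179s + 1 + 10.5), with pole at s = −(1 + 10.5)/0.179 = −64.23.

s = -64.23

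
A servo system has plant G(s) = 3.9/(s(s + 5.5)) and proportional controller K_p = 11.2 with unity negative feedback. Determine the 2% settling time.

T_s ≈ 1.45 s

Closed-loop characteristic equation: s² + 5.5s + 43.68 = 0, so ω_n = 6.609 rad/s and ζ = 5.5/(2·6.609) = 0.4161.
2% settling time T_s ≈ 4/(ζω_n) = 4/2.75 = 1.45 s.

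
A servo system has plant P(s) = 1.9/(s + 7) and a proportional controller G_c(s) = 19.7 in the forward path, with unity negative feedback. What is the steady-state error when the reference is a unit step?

0.158

The loop is type 0. Static position error constant K_pos = G_c(0)·P(0) = 19.7·0.2714 = 5.347.
Steady-state error to a unit step: e_ss = 1/(1+K_pos) = 1/6.347 = 0.158.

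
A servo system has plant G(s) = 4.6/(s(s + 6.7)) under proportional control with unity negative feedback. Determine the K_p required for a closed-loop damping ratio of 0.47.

K_p = 11

Closed-loop characteristic equation: s² + 6.7s + K_p·4.6 = 0.
So ω_n = √(4.6K_p) and 2ζω_n = 6.7, giving ζ = 6.7/(2√(4.6K_p)).
Setting ζ = 0.47: √(4.6K_p) = 6.7/(2·0.47) = 7.128, so K_p = 50.8/4.6 = 11.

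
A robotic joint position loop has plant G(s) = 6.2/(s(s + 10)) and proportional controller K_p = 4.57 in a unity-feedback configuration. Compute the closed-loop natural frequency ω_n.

With unity feedback the closed-loop characteristic equation is s² + 10s + 4.57·6.2 = s² + 10s + 28.33 = 0.
So ω_n² = 28.33 ⇒ ω_n = 5.323 rad/s, and ζ = 10/(2ω_n) = 0.939.

ω_n = 5.32 rad/s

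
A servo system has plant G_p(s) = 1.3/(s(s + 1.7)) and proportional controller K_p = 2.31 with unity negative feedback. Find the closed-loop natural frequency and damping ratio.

The closed-loop denominator is s(s+1.7) + 2.31·1.3 = s² + 1.7s + 3.003.
So ω_n² = 3.003 ⇒ ω_n = 1.733 rad/s, and ζ = 1.7/(2ω_n) = 0.491.

ω_n = 1.73 rad/s, ζ = 0.491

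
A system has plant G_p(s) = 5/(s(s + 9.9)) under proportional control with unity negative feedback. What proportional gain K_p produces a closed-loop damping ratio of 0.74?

K_p = 8.95

Closed-loop characteristic equation: s² + 9.9s + K_p·5 = 0.
So ω_n = √(5K_p) and 2ζω_n = 9.9, giving ζ = 9.9/(2√(5K_p)).
Setting ζ = 0.74: √(5K_p) = 9.9/(2·0.74) = 6.689, so K_p = 44.75/5 = 8.95.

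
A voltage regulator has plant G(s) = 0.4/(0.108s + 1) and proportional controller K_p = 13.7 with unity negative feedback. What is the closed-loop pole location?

s = -60

Closed loop: T(s) = K_p·G/(1+K_p·G) = 5.48/(0.108s + 1 + 5.48), with pole at s = −(1 + 5.48)/0.108 = −60.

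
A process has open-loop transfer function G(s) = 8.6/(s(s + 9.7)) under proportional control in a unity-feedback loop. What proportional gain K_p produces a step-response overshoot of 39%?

K_p = 33.2

From %OS = 100·exp(−πζ/√(1−ζ²)) = 39%, ζ = −ln(0.39)/√(π²+ln²(0.39)) = 0.2871.
Characteristic equation s² + 9.7s + 8.6K_p = 0 gives ζ = 9.7/(2√(8.6K_p)).
Setting ζ = 0.2871: √(8.6K_p) = 9.7/(2·0.2871) = 16.89, so K_p = 285.4/8.6 = 33.2.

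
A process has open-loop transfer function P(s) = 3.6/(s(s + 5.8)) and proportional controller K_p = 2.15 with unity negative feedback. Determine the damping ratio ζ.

With unity feedback the closed-loop characteristic equation is s² + 5.8s + 2.15·3.6 = s² + 5.8s + 7.74 = 0.
Matching s² + 2ζω_n s + ω_n²: ω_n = √7.74 = 2.782 rad/s and 2ζω_n = 5.8, so ζ = 5.8/(2·2.782) = 1.04.

ζ = 1.04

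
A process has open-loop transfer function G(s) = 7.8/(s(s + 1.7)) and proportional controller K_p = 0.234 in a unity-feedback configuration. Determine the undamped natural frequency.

ω_n = 1.35 rad/s

1 + K_p·G(s) = 0 gives s² + 1.7s + 1.825 = 0.
So ω_n² = 1.825 ⇒ ω_n = 1.351 rad/s, and ζ = 1.7/(2ω_n) = 0.629.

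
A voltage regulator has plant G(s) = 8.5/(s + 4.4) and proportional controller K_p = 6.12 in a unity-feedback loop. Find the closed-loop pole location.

Closed-loop transfer function: T(s) = K_p·G(s)/(1 + K_p·G(s)) = 52.02/(s + 4.4 + 52.02) = 52.02/(s + 56.42).
The closed-loop pole is at s = −56.42.

s = -56.42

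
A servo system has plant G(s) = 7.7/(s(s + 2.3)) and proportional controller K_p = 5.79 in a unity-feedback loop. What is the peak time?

From 1 + K_pG(s) = 0: s² + 2.3s + 44.58 = 0 ⇒ ω_n = 6.677, ζ = 0.1722.
Damped frequency ω_d = ω_n√(1−ζ²) = 6.577 rad/s, so peak time T_p = π/ω_d = 0.478 s.

T_p = 0.478 s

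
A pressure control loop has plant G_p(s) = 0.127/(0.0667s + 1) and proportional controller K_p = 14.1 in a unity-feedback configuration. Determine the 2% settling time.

Closed loop: T(s) = K_p·G_p/(1+K_p·G_p) = 1.791/(0.0667s + 1 + 1.791), with pole at s = −(1 + 1.791)/0.0667 = −41.84.
τ = 1/41.84 = 0.0239 s, so 2% settling time ≈ 4τ = 0.0956 s.

T_s ≈ 0.0956 s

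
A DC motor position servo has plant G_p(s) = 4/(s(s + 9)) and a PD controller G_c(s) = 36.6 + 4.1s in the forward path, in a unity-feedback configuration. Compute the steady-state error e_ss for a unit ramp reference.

The loop has one pole at the origin (type 1). Velocity error constant K_v = lim_{s→0} s·G_c(s)G_p(s) = 36.6·4/9 = 16.27.
Steady-state error to a unit ramp: e_ss = 1/K_v = 0.0615.

0.0615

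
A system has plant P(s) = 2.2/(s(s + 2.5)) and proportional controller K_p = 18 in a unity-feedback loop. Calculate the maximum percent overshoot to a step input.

52.9%

The closed-loop denominator s² + 2.5s + 39.6 gives ω_n = √39.6 = 6.293 and ζ = 2.5/(2ω_n) = 0.1986.
%OS = 100·exp(−πζ/√(1−ζ²)) = 100·exp(−π·0.1986/√0.9605) = 52.9%.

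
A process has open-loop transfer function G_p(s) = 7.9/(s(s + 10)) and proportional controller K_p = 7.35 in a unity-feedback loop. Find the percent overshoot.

From 1 + K_pG_p(s) = 0: s² + 10s + 58.06 = 0 ⇒ ω_n = 7.62, ζ = 0.6562.
%OS = 100·exp(−πζ/√(1−ζ²)) = 100·exp(−π·0.6562/√0.5694) = 6.51%.

6.51%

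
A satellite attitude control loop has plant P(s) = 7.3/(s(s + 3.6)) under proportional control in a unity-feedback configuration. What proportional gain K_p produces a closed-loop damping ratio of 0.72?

Closed-loop characteristic equation: s² + 3.6s + K_p·7.3 = 0.
So ω_n = √(7.3K_p) and 2ζω_n = 3.6, giving ζ = 3.6/(2√(7.3K_p)).
Setting ζ = 0.72: √(7.3K_p) = 3.6/(2·0.72) = 2.5, so K_p = 6.25/7.3 = 0.856.

K_p = 0.856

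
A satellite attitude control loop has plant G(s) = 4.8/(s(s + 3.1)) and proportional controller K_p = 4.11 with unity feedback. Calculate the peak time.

The closed-loop denominator s² + 3.1s + 19.73 gives ω_n = √19.73 = 4.442 and ζ = 3.1/(2ω_n) = 0.349.
Damped frequency ω_d = ω_n√(1−ζ²) = 4.162 rad/s, so peak time T_p = π/ω_d = 0.755 s.

T_p = 0.755 s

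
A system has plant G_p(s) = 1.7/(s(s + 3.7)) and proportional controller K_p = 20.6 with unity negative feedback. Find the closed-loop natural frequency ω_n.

With unity feedback the closed-loop characteristic equation is s² + 3.7s + 20.6·1.7 = s² + 3.7s + 35.02 = 0.
So ω_n² = 35.02 ⇒ ω_n = 5.918 rad/s, and ζ = 3.7/(2ω_n) = 0.313.

ω_n = 5.92 rad/s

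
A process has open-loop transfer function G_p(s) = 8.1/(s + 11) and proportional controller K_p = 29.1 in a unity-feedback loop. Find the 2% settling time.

T_s ≈ 0.0162 s

Closed-loop transfer function: T(s) = K_p·G_p(s)/(1 + K_p·G_p(s)) = 235.7/(s + 11 + 235.7) = 235.7/(s + 246.7).
Time constant τ = 1/246.7 = 0.004053 s, so the 2% settling time is about 4τ = 0.0162 s.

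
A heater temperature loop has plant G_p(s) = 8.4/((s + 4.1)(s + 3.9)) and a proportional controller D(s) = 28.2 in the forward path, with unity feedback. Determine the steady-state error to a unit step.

The loop is type 0. Static position error constant K_pos = D(0)·G_p(0) = 28.2·0.5253 = 14.81.
Steady-state error to a unit step: e_ss = 1/(1+K_pos) = 1/15.81 = 0.0632.

0.0632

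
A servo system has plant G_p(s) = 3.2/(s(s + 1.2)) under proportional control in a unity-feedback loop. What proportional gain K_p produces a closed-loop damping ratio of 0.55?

Closed-loop characteristic equation: s² + 1.2s + K_p·3.2 = 0.
So ω_n = √(3.2K_p) and 2ζω_n = 1.2, giving ζ = 1.2/(2√(3.2K_p)).
Setting ζ = 0.55: √(3.2K_p) = 1.2/(2·0.55) = 1.091, so K_p = 1.19/3.2 = 0.372.

K_p = 0.372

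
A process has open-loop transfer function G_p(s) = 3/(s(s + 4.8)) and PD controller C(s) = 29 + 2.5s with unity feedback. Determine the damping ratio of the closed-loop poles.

Forward path: (29 + 2.5s)·3/(s(s+4.8)). The closed-loop characteristic equation is s² + (4.8 + 3·2.5)s + 3·29 = 0.
That is s² + 12.3s + 87 = 0, so ω_n = 9.327 rad/s and ζ = 12.3/(2·9.327) = 0.6593.

ζ = 0.659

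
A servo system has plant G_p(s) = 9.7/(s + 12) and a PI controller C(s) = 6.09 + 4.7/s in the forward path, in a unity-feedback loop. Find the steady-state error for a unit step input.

0

The open loop C(s)G_p(s) has a pole at the origin (type 1), so the static position error constant is infinite and e_ss = 1/(1+∞) = 0.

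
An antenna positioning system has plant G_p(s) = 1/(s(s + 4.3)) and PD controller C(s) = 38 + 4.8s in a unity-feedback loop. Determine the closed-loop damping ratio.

ζ = 0.738

Forward path: (38 + 4.8s)·1/(s(s+4.3)). The closed-loop characteristic equation is s² + (4.3 + 1·4.8)s + 1·38 = 0.
That is s² + 9.1s + 38 = 0, so ω_n = 6.164 rad/s and ζ = 9.1/(2·6.164) = 0.7381.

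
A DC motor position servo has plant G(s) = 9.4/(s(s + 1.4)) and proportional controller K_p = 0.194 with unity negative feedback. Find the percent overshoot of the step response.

14.9%

Closed-loop characteristic equation: s² + 1.4s + 1.824 = 0, so ω_n = 1.35 rad/s and ζ = 1.4/(2·1.35) = 0.5184.
%OS = 100·exp(−πζ/√(1−ζ²)) = 100·exp(−π·0.5184/√0.7313) = 14.9%.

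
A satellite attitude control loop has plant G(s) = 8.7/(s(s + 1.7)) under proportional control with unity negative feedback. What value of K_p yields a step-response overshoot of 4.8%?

K_p = 0.172

From %OS = 100·exp(−πζ/√(1−ζ²)) = 4.8%, ζ = −ln(0.048)/√(π²+ln²(0.048)) = 0.695.
Characteristic equation s² + 1.7s + 8.7K_p = 0 gives ζ = 1.7/(2√(8.7K_p)).
Setting ζ = 0.695: √(8.7K_p) = 1.7/(2·0.695) = 1.223, so K_p = 1.496/8.7 = 0.172.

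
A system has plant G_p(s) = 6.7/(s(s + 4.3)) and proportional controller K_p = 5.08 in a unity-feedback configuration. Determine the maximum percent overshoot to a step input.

28.8%

The closed-loop denominator s² + 4.3s + 34.04 gives ω_n = √34.04 = 5.834 and ζ = 4.3/(2ω_n) = 0.3685.
%OS = 100·exp(−πζ/√(1−ζ²)) = 100·exp(−π·0.3685/√0.8642) = 28.8%.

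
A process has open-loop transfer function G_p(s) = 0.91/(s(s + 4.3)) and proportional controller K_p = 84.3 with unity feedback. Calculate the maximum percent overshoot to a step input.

From 1 + K_pG_p(s) = 0: s² + 4.3s + 76.71 = 0 ⇒ ω_n = 8.759, ζ = 0.2455.
%OS = 100·exp(−πζ/√(1−ζ²)) = 100·exp(−π·0.2455/√0.9397) = 45.1%.

45.1%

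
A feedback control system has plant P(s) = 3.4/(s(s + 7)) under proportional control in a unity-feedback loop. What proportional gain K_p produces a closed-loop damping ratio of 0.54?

K_p = 12.4

Closed-loop characteristic equation: s² + 7s + K_p·3.4 = 0.
So ω_n = √(3.4K_p) and 2ζω_n = 7, giving ζ = 7/(2√(3.4K_p)).
Setting ζ = 0.54: √(3.4K_p) = 7/(2·0.54) = 6.481, so K_p = 42.01/3.4 = 12.4.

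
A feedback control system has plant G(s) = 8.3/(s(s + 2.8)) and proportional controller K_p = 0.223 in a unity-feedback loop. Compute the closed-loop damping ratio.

ζ = 1.03

1 + K_p·G(s) = 0 gives s² + 2.8s + 1.851 = 0.
So ω_n² = 1.851 ⇒ ω_n = 1.36 rad/s, and ζ = 2.8/(2ω_n) = 1.03.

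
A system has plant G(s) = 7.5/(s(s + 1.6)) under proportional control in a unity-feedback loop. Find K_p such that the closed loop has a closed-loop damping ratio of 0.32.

K_p = 0.833

Closed-loop characteristic equation: s² + 1.6s + K_p·7.5 = 0.
So ω_n = √(7.5K_p) and 2ζω_n = 1.6, giving ζ = 1.6/(2√(7.5K_p)).
Setting ζ = 0.32: √(7.5K_p) = 1.6/(2·0.32) = 2.5, so K_p = 6.25/7.5 = 0.833.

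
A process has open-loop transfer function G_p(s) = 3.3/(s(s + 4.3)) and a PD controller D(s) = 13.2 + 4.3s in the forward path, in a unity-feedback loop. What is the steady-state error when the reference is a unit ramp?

0.0987

The loop has one pole at the origin (type 1). Velocity error constant K_v = lim_{s→0} s·D(s)G_p(s) = 13.2·3.3/4.3 = 10.13.
Steady-state error to a unit ramp: e_ss = 1/K_v = 0.0987.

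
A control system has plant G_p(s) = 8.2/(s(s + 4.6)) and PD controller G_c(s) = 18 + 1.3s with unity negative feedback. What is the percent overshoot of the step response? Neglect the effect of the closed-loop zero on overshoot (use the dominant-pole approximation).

7.92%

Forward path: (18 + 1.3s)·8.2/(s(s+4.6)). The closed-loop characteristic equation is s² + (4.6 + 8.2·1.3)s + 8.2·18 = 0.
That is s² + 15.26s + 147.6 = 0, so ω_n = 12.15 rad/s and ζ = 15.26/(2·12.15) = 0.628.
%OS = 100·exp(−πζ/√(1−ζ²)) = 7.92%.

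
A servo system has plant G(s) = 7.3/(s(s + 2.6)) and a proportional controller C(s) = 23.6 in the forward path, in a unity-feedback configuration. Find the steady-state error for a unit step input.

The open loop C(s)G(s) has a pole at the origin (type 1), so the static position error constant is infinite and e_ss = 1/(1+∞) = 0.

0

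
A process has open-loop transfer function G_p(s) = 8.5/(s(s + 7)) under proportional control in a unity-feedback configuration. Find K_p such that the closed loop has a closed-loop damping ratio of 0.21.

Closed-loop characteristic equation: s² + 7s + K_p·8.5 = 0.
So ω_n = √(8.5K_p) and 2ζω_n = 7, giving ζ = 7/(2√(8.5K_p)).
Setting ζ = 0.21: √(8.5K_p) = 7/(2·0.21) = 16.67, so K_p = 277.8/8.5 = 32.7.

K_p = 32.7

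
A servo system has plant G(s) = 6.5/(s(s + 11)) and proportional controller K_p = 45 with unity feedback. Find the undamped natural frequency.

The closed-loop denominator is s(s+11) + 45·6.5 = s² + 11s + 292.5.
Matching s² + 2ζω_n s + ω_n²: ω_n = √292.5 = 17.1 rad/s and 2ζω_n = 11, so ζ = 11/(2·17.1) = 0.322.

ω_n = 17.1 rad/s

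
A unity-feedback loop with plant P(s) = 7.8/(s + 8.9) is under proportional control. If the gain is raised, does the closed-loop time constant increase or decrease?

Closed-loop pole is at s = −(8.9+K_p·7.8); larger K_p moves it further left, so τ = 1/(8.9+K_p·7.8) decreases.

decrease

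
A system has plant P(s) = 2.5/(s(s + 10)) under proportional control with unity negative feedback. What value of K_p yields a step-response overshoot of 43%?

From %OS = 100·exp(−πζ/√(1−ζ²)) = 43%, ζ = −ln(0.43)/√(π²+ln²(0.43)) = 0.2594.
Characteristic equation s² + 10s + 2.5K_p = 0 gives ζ = 10/(2√(2.5K_p)).
Setting ζ = 0.2594: √(2.5K_p) = 10/(2·0.2594) = 19.27, so K_p = 371.4/2.5 = 149.

K_p = 149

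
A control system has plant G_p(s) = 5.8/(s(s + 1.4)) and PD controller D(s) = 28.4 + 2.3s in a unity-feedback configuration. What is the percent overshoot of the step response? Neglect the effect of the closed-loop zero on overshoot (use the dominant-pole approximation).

11%

Forward path: (28.4 + 2.3s)·5.8/(s(s+1.4)). The closed-loop characteristic equation is s² + (1.4 + 5.8·2.3)s + 5.8·28.4 = 0.
That is s² + 14.74s + 164.7 = 0, so ω_n = 12.83 rad/s and ζ = 14.74/(2·12.83) = 0.5742.
%OS = 100·exp(−πζ/√(1−ζ²)) = 11%.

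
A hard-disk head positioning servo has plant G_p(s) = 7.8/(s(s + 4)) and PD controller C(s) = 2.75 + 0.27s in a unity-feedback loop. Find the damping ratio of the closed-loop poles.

ζ = 0.659

Forward path: (2.75 + 0.27s)·7.8/(s(s+4)). The closed-loop characteristic equation is s² + (4 + 7.8·0.27)s + 7.8·2.75 = 0.
That is s² + 6.106s + 21.45 = 0, so ω_n = 4.631 rad/s and ζ = 6.106/(2·4.631) = 0.6592.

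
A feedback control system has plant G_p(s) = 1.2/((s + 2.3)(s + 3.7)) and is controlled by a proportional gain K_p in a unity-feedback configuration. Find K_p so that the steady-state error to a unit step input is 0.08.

K_p = 81.6

Steady-state error for a unit step on this type-0 loop is 1/(1 + K_p·G_p(0)).
G_p(0) = 0.141. Require 1/(1 + K_p·0.141) = 0.08, so 1 + 0.141·K_p = 12.5.
K_p = (12.5 − 1)/0.141 = 81.6.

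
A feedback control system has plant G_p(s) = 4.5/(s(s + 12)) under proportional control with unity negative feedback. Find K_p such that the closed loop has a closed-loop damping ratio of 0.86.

K_p = 10.8

Closed-loop characteristic equation: s² + 12s + K_p·4.5 = 0.
So ω_n = √(4.5K_p) and 2ζω_n = 12, giving ζ = 12/(2√(4.5K_p)).
Setting ζ = 0.86: √(4.5K_p) = 12/(2·0.86) = 6.977, so K_p = 48.67/4.5 = 10.8.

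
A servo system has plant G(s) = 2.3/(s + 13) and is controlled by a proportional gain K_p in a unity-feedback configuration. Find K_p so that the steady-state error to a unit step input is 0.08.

The loop is type 0, so e_ss(step) = 1/(1 + K_pos) with K_pos = K_p·G(0).
G(0) = 0.1769. Require 1/(1 + K_p·0.1769) = 0.08, so 1 + 0.1769·K_p = 12.5.
K_p = (12.5 − 1)/0.1769 = 65.

K_p = 65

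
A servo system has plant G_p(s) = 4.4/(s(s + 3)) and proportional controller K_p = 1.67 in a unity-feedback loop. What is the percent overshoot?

12.4%

The closed-loop denominator s² + 3s + 7.348 gives ω_n = √7.348 = 2.711 and ζ = 3/(2ω_n) = 0.5534.
%OS = 100·exp(−πζ/√(1−ζ²)) = 100·exp(−π·0.5534/√0.6938) = 12.4%.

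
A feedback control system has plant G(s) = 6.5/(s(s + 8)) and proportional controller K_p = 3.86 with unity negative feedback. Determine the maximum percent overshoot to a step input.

1.55%

Closed-loop characteristic equation: s² + 8s + 25.09 = 0, so ω_n = 5.009 rad/s and ζ = 8/(2·5.009) = 0.7986.
%OS = 100·exp(−πζ/√(1−ζ²)) = 100·exp(−π·0.7986/√0.3623) = 1.55%.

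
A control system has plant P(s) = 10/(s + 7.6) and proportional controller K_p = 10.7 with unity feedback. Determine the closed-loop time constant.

τ = 0.00873 s

Closed-loop transfer function: T(s) = K_p·P(s)/(1 + K_p·P(s)) = 107/(s + 7.6 + 107) = 107/(s + 114.6).
Time constant τ = 1/114.6 = 0.00873 s.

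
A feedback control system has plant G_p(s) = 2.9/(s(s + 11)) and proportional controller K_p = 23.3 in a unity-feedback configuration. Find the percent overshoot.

From 1 + K_pG_p(s) = 0: s² + 11s + 67.57 = 0 ⇒ ω_n = 8.22, ζ = 0.6691.
%OS = 100·exp(−πζ/√(1−ζ²)) = 100·exp(−π·0.6691/√0.5523) = 5.91%.

5.91%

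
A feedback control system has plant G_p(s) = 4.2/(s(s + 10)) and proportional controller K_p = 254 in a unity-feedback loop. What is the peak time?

T_p = 0.0973 s

From 1 + K_pG_p(s) = 0: s² + 10s + 1067 = 0 ⇒ ω_n = 32.66, ζ = 0.1531.
Damped frequency ω_d = ω_n√(1−ζ²) = 32.28 rad/s, so peak time T_p = π/ω_d = 0.0973 s.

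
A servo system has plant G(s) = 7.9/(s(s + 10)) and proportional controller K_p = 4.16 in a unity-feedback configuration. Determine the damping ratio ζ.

With unity feedback the closed-loop characteristic equation is s² + 10s + 4.16·7.9 = s² + 10s + 32.86 = 0.
So ω_n² = 32.86 ⇒ ω_n = 5.733 rad/s, and ζ = 10/(2ω_n) = 0.872.

ζ = 0.872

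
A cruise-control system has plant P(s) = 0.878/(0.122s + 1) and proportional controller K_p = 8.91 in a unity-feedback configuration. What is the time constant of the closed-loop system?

τ = 0.0138 s

Closed loop: T(s) = K_p·P/(1+K_p·P) = 7.823/(0.122s + 1 + 7.823), with pole at s = −(1 + 7.823)/0.122 = −72.32.
Closed-loop time constant τ = 1/72.32 = 0.0138 s.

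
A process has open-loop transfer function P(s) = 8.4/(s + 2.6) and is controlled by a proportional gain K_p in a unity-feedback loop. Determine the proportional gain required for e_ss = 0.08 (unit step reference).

Steady-state error for a unit step on this type-0 loop is 1/(1 + K_p·P(0)).
P(0) = 3.231. Require 1/(1 + K_p·3.231) = 0.08, so 1 + 3.231·K_p = 12.5.
K_p = (12.5 − 1)/3.231 = 3.56.

K_p = 3.56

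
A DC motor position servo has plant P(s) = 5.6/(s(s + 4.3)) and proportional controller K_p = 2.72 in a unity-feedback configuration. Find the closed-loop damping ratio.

1 + K_p·P(s) = 0 gives s² + 4.3s + 15.23 = 0.
So ω_n² = 15.23 ⇒ ω_n = 3.903 rad/s, and ζ = 4.3/(2ω_n) = 0.551.

ζ = 0.551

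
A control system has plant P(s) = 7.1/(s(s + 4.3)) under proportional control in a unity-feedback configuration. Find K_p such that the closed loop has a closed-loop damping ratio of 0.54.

Closed-loop characteristic equation: s² + 4.3s + K_p·7.1 = 0.
So ω_n = √(7.1K_p) and 2ζω_n = 4.3, giving ζ = 4.3/(2√(7.1K_p)).
Setting ζ = 0.54: √(7.1K_p) = 4.3/(2·0.54) = 3.981, so K_p = 15.85/7.1 = 2.23.

K_p = 2.23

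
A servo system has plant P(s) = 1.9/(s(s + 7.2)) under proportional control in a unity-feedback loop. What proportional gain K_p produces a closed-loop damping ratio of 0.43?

K_p = 36.9

Closed-loop characteristic equation: s² + 7.2s + K_p·1.9 = 0.
So ω_n = √(1.9K_p) and 2ζω_n = 7.2, giving ζ = 7.2/(2√(1.9K_p)).
Setting ζ = 0.43: √(1.9K_p) = 7.2/(2·0.43) = 8.372, so K_p = 70.09/1.9 = 36.9.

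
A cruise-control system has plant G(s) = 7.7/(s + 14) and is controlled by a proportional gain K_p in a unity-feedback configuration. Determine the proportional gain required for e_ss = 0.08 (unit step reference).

K_p = 20.9

For a type-0 loop with proportional control, e_ss = 1/(1 + K_p·G(0)).
G(0) = 0.55. Require 1/(1 + K_p·0.55) = 0.08, so 1 + 0.55·K_p = 12.5.
K_p = (12.5 − 1)/0.55 = 20.9.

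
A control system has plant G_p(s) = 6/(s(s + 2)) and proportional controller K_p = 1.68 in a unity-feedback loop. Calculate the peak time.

The closed-loop denominator s² + 2s + 10.08 gives ω_n = √10.08 = 3.175 and ζ = 2/(2ω_n) = 0.315.
Damped frequency ω_d = ω_n√(1−ζ²) = 3.013 rad/s, so peak time T_p = π/ω_d = 1.04 s.

T_p = 1.04 s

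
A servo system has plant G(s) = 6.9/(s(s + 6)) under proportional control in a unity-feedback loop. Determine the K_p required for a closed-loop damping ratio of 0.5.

Closed-loop characteristic equation: s² + 6s + K_p·6.9 = 0.
So ω_n = √(6.9K_p) and 2ζω_n = 6, giving ζ = 6/(2√(6.9K_p)).
Setting ζ = 0.5: √(6.9K_p) = 6/(2·0.5) = 6, so K_p = 36/6.9 = 5.22.

K_p = 5.22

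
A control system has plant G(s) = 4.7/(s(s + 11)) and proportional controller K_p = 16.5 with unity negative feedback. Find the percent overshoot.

8.11%

Closed-loop characteristic equation: s² + 11s + 77.55 = 0, so ω_n = 8.806 rad/s and ζ = 11/(2·8.806) = 0.6246.
%OS = 100·exp(−πζ/√(1−ζ²)) = 100·exp(−π·0.6246/√0.6099) = 8.11%.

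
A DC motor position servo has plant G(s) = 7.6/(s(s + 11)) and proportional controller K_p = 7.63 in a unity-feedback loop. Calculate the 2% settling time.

Closed-loop characteristic equation: s² + 11s + 57.99 = 0, so ω_n = 7.615 rad/s and ζ = 11/(2·7.615) = 0.7223.
2% settling time T_s ≈ 4/(ζω_n) = 4/5.5 = 0.727 s.

T_s ≈ 0.727 s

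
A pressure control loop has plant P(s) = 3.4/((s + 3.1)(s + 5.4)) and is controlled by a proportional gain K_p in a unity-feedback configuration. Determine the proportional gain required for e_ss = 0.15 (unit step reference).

K_p = 27.9

The loop is type 0, so e_ss(step) = 1/(1 + K_pos) with K_pos = K_p·P(0).
P(0) = 0.2031. Require 1/(1 + K_p·0.2031) = 0.15, so 1 + 0.2031·K_p = 6.667.
K_p = (6.667 − 1)/0.2031 = 27.9.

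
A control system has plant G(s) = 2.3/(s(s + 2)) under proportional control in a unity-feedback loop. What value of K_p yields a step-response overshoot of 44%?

K_p = 6.8

From %OS = 100·exp(−πζ/√(1−ζ²)) = 44%, ζ = −ln(0.44)/√(π²+ln²(0.44)) = 0.2528.
Characteristic equation s² + 2s + 2.3K_p = 0 gives ζ = 2/(2√(2.3K_p)).
Setting ζ = 0.2528: √(2.3K_p) = 2/(2·0.2528) = 3.955, so K_p = 15.64/2.3 = 6.8.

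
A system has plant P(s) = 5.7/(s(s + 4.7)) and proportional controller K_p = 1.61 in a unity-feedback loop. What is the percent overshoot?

From 1 + K_pP(s) = 0: s² + 4.7s + 9.177 = 0 ⇒ ω_n = 3.029, ζ = 0.7757.
%OS = 100·exp(−πζ/√(1−ζ²)) = 100·exp(−π·0.7757/√0.3982) = 2.1%.

2.1%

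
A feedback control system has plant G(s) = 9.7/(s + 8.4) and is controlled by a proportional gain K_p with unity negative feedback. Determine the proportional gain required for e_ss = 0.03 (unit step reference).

Steady-state error for a unit step on this type-0 loop is 1/(1 + K_p·G(0)).
G(0) = 1.155. Require 1/(1 + K_p·1.155) = 0.03, so 1 + 1.155·K_p = 33.33.
K_p = (33.33 − 1)/1.155 = 28.

K_p = 28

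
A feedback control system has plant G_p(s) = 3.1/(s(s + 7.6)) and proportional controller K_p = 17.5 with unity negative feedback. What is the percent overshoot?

The closed-loop denominator s² + 7.6s + 54.25 gives ω_n = √54.25 = 7.365 and ζ = 7.6/(2ω_n) = 0.5159.
%OS = 100·exp(−πζ/√(1−ζ²)) = 100·exp(−π·0.5159/√0.7338) = 15.1%.

15.1%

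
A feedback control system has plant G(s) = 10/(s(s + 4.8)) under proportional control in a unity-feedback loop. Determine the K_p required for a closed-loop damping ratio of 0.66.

K_p = 1.32

Closed-loop characteristic equation: s² + 4.8s + K_p·10 = 0.
So ω_n = √(10K_p) and 2ζω_n = 4.8, giving ζ = 4.8/(2√(10K_p)).
Setting ζ = 0.66: √(10K_p) = 4.8/(2·0.66) = 3.636, so K_p = 13.22/10 = 1.32.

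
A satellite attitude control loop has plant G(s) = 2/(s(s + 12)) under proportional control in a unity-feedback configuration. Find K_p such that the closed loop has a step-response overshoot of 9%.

From %OS = 100·exp(−πζ/√(1−ζ²)) = 9%, ζ = −ln(0.09)/√(π²+ln²(0.09)) = 0.6083.
Characteristic equation s² + 12s + 2K_p = 0 gives ζ = 12/(2√(2K_p)).
Setting ζ = 0.6083: √(2K_p) = 12/(2·0.6083) = 9.863, so K_p = 97.28/2 = 48.6.

K_p = 48.6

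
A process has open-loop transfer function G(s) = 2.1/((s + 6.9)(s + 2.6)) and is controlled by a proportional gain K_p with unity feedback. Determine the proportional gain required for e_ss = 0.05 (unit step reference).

K_p = 162

Steady-state error for a unit step on this type-0 loop is 1/(1 + K_p·G(0)).
G(0) = 0.1171. Require 1/(1 + K_p·0.1171) = 0.05, so 1 + 0.1171·K_p = 20.
K_p = (20 − 1)/0.1171 = 162.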